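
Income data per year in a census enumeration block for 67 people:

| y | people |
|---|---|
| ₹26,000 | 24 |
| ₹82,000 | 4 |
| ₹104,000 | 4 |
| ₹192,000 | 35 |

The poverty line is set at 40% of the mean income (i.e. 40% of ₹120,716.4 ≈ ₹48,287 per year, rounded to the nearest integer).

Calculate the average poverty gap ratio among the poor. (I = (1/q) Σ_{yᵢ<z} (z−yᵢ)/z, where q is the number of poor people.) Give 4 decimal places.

Below the line: 24×₹26,000 (q = 24 of N = 67).
Relative gaps: 0.4616 (×24); sum = 11.077267.
The income-gap ratio divides by q (the poor only): 11.077267 / 24 = 0.4616.

0.4616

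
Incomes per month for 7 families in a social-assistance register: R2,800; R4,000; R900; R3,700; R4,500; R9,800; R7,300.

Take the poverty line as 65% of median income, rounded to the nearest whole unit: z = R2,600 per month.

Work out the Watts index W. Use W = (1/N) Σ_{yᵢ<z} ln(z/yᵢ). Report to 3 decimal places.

Below the line: R900 (q = 1 of N = 7).
Log shortfalls: ln(2600/900) = 1.0609.
W = 1.060872 / 7 = 0.152.

0.152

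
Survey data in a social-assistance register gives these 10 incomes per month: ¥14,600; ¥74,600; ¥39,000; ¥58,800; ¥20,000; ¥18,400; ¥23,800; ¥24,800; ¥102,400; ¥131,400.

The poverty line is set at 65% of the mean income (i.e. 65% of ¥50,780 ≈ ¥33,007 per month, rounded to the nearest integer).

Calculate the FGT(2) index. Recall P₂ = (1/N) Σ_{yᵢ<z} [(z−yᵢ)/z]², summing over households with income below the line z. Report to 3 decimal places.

Incomes under z: ¥14,600, ¥18,400, ¥20,000, ¥23,800, ¥24,800 (q = 5 of N = 10).
Normalized shortfalls: (33007−14600)/33007 = 0.5577; (33007−18400)/33007 = 0.4425; (33007−20000)/33007 = 0.3941; (33007−23800)/33007 = 0.2789; (33007−24800)/33007 = 0.2486.
Squared: 0.3110; 0.1958; 0.1553; 0.0778; 0.0618.
Sum = 0.801761; P₂ = 0.801761 / 10 = 0.080.

0.080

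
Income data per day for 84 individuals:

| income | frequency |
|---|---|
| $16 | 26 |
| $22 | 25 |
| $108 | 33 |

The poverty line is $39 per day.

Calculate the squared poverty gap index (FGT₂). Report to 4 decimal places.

0.1642

Incomes under z: 26×$16, 25×$22 (q = 51 of N = 84).
Normalized shortfalls: (39−16)/39 = 0.5897 (×26); (39−22)/39 = 0.4359 (×25).
Squared: 0.3478 (×26); 0.1900 (×25).
Sum = 13.792899; P₂ = 13.792899 / 84 = 0.1642.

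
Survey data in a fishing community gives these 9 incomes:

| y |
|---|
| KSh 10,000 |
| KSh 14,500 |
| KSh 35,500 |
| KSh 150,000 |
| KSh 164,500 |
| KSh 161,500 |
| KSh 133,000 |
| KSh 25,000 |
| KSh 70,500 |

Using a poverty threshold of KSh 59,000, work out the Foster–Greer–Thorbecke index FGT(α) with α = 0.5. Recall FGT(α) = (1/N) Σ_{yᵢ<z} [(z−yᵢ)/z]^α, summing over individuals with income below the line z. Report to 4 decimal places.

Incomes under z: KSh 10,000, KSh 14,500, KSh 25,000, KSh 35,500 (q = 4 of N = 9).
Normalized shortfalls: (59000−10000)/59000 = 0.8305; (59000−14500)/59000 = 0.7542; (59000−25000)/59000 = 0.5763; (59000−35500)/59000 = 0.3983.
Raised to α = 0.5: 0.91132; 0.86847; 0.75913; 0.63111.
Sum = 3.170030; FGT(0.5) = 3.170030 / 9 = 0.3522.

0.3522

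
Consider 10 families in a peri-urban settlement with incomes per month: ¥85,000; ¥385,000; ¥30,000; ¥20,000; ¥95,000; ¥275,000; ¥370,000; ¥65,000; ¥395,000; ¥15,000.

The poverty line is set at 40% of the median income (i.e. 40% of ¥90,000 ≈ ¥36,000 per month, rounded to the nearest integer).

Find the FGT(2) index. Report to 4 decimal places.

0.0566

Below z: ¥15,000, ¥20,000, ¥30,000 (q = 3 of N = 10).
Shortfall ratios: (36000−15000)/36000 = 0.5833; (36000−20000)/36000 = 0.4444; (36000−30000)/36000 = 0.1667.
Squared: 0.3403; 0.1975; 0.0278.
Sum = 0.565586; P₂ = 0.565586 / 10 = 0.0566.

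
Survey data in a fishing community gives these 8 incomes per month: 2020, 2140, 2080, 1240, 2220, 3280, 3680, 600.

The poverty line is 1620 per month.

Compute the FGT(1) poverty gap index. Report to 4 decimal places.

Incomes under z: 600, 1240 (q = 2 of N = 8).
Shortfall ratios: (1620−600)/1620 = 0.6296; (1620−1240)/1620 = 0.2346.
Σ = 0.864198. Dividing by the full population N = 8 gives P₁ = 0.1080.

0.1080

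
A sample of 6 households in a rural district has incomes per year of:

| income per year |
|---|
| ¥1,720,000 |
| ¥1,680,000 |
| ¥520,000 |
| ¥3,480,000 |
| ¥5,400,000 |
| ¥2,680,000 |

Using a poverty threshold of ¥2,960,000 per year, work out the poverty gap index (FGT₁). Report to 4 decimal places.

Below the line: ¥520,000, ¥1,680,000, ¥1,720,000, ¥2,680,000 (q = 4 of N = 6).
Relative gaps: (2960000−520000)/2960000 = 0.8243; (2960000−1680000)/2960000 = 0.4324; (2960000−1720000)/2960000 = 0.4189; (2960000−2680000)/2960000 = 0.0946.
Σ = 1.770270. Dividing by the full population N = 6 gives P₁ = 0.2950.

0.2950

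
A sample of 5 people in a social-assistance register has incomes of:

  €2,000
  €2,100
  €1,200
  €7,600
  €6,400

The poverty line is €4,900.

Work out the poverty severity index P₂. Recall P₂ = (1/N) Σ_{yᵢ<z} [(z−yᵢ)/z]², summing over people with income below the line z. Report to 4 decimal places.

Incomes under z: €1,200, €2,000, €2,100 (q = 3 of N = 5).
Gap ratios (z−y)/z: (4900−1200)/4900 = 0.7551; (4900−2000)/4900 = 0.5918; (4900−2100)/4900 = 0.5714.
Squared: 0.5702; 0.3503; 0.3265.
Sum = 1.246980; P₂ = 1.246980 / 5 = 0.2494.

0.2494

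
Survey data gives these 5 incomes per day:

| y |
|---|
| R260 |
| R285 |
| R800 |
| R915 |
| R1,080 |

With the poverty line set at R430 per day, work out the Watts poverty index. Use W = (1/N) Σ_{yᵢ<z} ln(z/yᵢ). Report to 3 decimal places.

Below the line: R260, R285 (q = 2 of N = 5).
Log shortfalls: ln(430/260) = 0.5031; ln(430/285) = 0.4113.
W = 0.914400 / 5 = 0.183.

0.183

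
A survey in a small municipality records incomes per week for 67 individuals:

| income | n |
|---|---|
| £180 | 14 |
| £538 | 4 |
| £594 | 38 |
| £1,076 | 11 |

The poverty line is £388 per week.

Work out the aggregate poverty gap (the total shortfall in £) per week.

£2,912

Below z: 14×£180 (q = 14 of N = 67).
Individual gaps: 14×(388−180) = 2912.
Aggregate gap = £2,912.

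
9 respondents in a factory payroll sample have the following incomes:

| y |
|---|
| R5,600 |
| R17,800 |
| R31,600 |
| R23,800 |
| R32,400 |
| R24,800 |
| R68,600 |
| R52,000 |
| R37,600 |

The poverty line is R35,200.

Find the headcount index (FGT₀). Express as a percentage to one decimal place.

6 of the 9 respondents have income below R35,200.
H = 6/9 = 66.7%.

66.7%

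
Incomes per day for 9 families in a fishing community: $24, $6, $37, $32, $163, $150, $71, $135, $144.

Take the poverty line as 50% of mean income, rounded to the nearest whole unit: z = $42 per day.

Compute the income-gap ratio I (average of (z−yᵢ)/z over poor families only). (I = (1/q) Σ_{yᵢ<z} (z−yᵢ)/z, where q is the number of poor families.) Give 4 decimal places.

Poor units: $6, $24, $32, $37 (q = 4 of N = 9).
Shortfall ratios (z−y)/z: 0.8571, 0.4286, 0.2381, 0.1190; sum = 1.642857.
I averages over the q = 4 poor units only: 1.642857 / 4 = 0.4107.

0.4107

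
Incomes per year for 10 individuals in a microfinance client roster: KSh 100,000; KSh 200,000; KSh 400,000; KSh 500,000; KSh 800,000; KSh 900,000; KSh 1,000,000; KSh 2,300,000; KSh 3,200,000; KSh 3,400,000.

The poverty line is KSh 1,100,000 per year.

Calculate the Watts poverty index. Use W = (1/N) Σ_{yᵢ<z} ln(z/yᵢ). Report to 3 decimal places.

0.652

Below the line: KSh 100,000, KSh 200,000, KSh 400,000, KSh 500,000, KSh 800,000, KSh 900,000, KSh 1,000,000 (q = 7 of N = 10).
Log shortfalls: ln(1100000/100000) = 2.3979; ln(1100000/200000) = 1.7047; ln(1100000/400000) = 1.0116; ln(1100000/500000) = 0.7885; ln(1100000/800000) = 0.3185; ln(1100000/900000) = 0.2007; ln(1100000/1000000) = 0.0953.
W = 6.517136 / 10 = 0.652.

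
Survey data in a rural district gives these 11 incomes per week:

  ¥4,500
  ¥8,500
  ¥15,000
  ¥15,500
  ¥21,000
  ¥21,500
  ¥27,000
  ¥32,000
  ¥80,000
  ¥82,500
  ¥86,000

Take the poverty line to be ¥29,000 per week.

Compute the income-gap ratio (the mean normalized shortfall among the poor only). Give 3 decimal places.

0.443

Below z: ¥4,500, ¥8,500, ¥15,000, ¥15,500, ¥21,000, ¥21,500, ¥27,000 (q = 7 of N = 11).
Shortfall ratios (z−y)/z: 0.8448, 0.7069, 0.4828, 0.4655, 0.2759, 0.2586, 0.0690; sum = 3.103448.
I averages over the q = 7 poor units only: 3.103448 / 7 = 0.443.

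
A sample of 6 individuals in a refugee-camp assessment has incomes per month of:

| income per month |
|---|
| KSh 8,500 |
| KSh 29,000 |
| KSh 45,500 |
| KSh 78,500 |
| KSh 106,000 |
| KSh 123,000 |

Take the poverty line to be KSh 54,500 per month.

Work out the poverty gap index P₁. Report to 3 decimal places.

Below the line: KSh 8,500, KSh 29,000, KSh 45,500 (q = 3 of N = 6).
Normalized shortfalls: (54500−8500)/54500 = 0.8440; (54500−29000)/54500 = 0.4679; (54500−45500)/54500 = 0.1651.
Σ = 1.477064. Dividing by the full population N = 6 gives P₁ = 0.246.

0.246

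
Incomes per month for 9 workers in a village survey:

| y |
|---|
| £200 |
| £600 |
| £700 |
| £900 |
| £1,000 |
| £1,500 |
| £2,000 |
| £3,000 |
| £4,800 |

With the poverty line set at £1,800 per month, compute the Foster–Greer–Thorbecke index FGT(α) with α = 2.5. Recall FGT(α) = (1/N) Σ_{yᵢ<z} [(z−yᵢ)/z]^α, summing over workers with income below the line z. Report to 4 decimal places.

Incomes under z: £200, £600, £700, £900, £1,000, £1,500 (q = 6 of N = 9).
Relative gaps: (1800−200)/1800 = 0.8889; (1800−600)/1800 = 0.6667; (1800−700)/1800 = 0.6111; (1800−900)/1800 = 0.5000; (1800−1000)/1800 = 0.4444; (1800−1500)/1800 = 0.1667.
Raised to α = 2.5: 0.74494; 0.36289; 0.29194; 0.17678; 0.13169; 0.01134.
Sum = 1.719572; FGT(2.5) = 1.719572 / 9 = 0.1911.

0.1911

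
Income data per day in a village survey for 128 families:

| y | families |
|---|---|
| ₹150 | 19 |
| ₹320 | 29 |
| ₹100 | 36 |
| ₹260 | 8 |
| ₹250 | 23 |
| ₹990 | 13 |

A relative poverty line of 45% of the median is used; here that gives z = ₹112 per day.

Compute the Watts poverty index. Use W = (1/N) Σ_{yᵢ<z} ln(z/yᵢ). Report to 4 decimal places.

Incomes under z: 36×₹100 (q = 36 of N = 128).
Log gaps: ln(112/100) = 0.1133 (×36).
W = 4.079833 / 128 = 0.0319.

0.0319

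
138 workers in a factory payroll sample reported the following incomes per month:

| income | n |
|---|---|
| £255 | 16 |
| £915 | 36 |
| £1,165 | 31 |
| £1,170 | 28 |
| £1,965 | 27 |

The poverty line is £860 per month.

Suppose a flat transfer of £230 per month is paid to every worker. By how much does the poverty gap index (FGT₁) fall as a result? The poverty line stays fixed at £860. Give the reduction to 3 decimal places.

0.031

Before: below the line — 16×£255; poverty gap index (FGT₁) = 0.08156.
After the £230 transfer: below the line — 16×£485; poverty gap index (FGT₁) = 0.05056.
Reduction = 0.08156 − 0.05056 = 0.031.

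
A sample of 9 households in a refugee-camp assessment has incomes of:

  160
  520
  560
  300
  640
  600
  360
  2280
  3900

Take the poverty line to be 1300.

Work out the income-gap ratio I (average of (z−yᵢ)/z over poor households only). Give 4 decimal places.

0.6549

Poor units: 160, 300, 360, 520, 560, 600, 640 (q = 7 of N = 9).
Relative gaps: 0.8769, 0.7692, 0.7231, 0.6000, 0.5692, 0.5385, 0.5077; sum = 4.584615.
The income-gap ratio divides by q (the poor only): 4.584615 / 7 = 0.6549.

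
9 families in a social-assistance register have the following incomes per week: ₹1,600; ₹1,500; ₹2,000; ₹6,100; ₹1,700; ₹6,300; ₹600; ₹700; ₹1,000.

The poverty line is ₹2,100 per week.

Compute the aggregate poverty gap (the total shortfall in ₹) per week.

₹5,600

Below z: ₹600, ₹700, ₹1,000, ₹1,500, ₹1,600, ₹1,700, ₹2,000 (q = 7 of N = 9).
Individual gaps: 2100−600 = 1500; 2100−700 = 1400; 2100−1000 = 1100; 2100−1500 = 600; 2100−1600 = 500; 2100−1700 = 400; 2100−2000 = 100.
Aggregate gap = ₹5,600.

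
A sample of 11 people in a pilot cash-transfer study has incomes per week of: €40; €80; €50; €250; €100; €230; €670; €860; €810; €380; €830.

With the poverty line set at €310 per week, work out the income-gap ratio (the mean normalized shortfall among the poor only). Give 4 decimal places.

Incomes under z: €40, €50, €80, €100, €230, €250 (q = 6 of N = 11).
Shortfall ratios (z−y)/z: 0.8710, 0.8387, 0.7419, 0.6774, 0.2581, 0.1935; sum = 3.580645.
I averages over the q = 6 poor units only: 3.580645 / 6 = 0.5968.

0.5968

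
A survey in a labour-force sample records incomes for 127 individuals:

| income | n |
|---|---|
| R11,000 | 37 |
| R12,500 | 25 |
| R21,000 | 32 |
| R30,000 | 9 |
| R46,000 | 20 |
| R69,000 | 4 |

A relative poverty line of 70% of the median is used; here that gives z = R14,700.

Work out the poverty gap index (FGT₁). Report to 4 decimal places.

0.1028

Incomes under z: 37×R11,000, 25×R12,500 (q = 62 of N = 127).
Gap ratios (z−y)/z: (14700−11000)/14700 = 0.2517 (×37); (14700−12500)/14700 = 0.1497 (×25).
Sum of shortfalls = 13.054422; P₁ averages over all N: 13.054422 / 127 = 0.1028.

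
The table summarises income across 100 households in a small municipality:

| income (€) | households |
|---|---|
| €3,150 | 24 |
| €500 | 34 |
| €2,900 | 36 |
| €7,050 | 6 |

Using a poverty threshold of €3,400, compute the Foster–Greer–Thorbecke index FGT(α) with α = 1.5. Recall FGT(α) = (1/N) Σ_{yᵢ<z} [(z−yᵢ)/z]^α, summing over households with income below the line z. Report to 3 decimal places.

Poor units: 34×€500, 36×€2,900, 24×€3,150 (q = 94 of N = 100).
Gap ratios (z−y)/z: (3400−500)/3400 = 0.8529 (×34); (3400−2900)/3400 = 0.1471 (×36); (3400−3150)/3400 = 0.0735 (×24).
Raised to α = 1.5: 0.78773 (×34); 0.05639 (×36); 0.01994 (×24).
Sum = 29.291621; FGT(1.5) = 29.291621 / 100 = 0.293.

0.293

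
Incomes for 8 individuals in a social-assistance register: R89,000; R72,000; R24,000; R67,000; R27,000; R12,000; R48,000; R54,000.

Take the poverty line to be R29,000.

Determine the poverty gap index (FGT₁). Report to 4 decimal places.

0.1034

Below the line: R12,000, R24,000, R27,000 (q = 3 of N = 8).
Gap ratios (z−y)/z: (29000−12000)/29000 = 0.5862; (29000−24000)/29000 = 0.1724; (29000−27000)/29000 = 0.0690.
Σ = 0.827586. Dividing by the full population N = 8 gives P₁ = 0.1034.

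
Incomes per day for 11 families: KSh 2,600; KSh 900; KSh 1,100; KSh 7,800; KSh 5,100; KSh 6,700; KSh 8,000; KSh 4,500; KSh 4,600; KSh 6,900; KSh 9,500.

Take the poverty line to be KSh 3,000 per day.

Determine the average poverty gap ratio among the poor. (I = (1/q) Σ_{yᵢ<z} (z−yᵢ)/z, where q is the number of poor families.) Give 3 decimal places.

0.489

Below z: KSh 900, KSh 1,100, KSh 2,600 (q = 3 of N = 11).
Shortfall ratios (z−y)/z: 0.7000, 0.6333, 0.1333; sum = 1.466667.
I averages over the q = 3 poor units only: 1.466667 / 3 = 0.489.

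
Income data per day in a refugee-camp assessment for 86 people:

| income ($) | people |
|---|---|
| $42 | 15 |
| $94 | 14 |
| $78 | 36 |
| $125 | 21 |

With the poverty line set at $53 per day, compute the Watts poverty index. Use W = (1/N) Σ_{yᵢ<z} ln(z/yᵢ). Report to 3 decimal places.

0.041

Poor units: 15×$42 (q = 15 of N = 86).
Log gaps: ln(53/42) = 0.2326 (×15).
W = 3.489334 / 86 = 0.041.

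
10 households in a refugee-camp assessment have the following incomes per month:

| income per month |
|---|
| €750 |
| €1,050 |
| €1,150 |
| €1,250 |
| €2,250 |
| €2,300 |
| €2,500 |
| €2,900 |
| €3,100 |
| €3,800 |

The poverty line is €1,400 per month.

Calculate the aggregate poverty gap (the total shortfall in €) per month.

Incomes under z: €750, €1,050, €1,150, €1,250 (q = 4 of N = 10).
Individual gaps: 1400−750 = 650; 1400−1050 = 350; 1400−1150 = 250; 1400−1250 = 150.
Aggregate gap = €1,400.

€1,400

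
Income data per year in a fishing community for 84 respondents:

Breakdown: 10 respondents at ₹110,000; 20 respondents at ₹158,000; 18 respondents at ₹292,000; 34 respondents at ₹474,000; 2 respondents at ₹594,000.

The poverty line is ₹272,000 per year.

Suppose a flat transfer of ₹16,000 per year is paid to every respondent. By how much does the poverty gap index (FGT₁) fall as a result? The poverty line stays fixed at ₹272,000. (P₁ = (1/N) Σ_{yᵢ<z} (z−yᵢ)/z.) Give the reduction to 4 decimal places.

0.0210

Before: below the line — 10×₹110,000, 20×₹158,000; poverty gap index (FGT₁) = 0.170693.
After the ₹16,000 transfer: below the line — 10×₹126,000, 20×₹174,000; poverty gap index (FGT₁) = 0.149685.
Reduction = 0.170693 − 0.149685 = 0.0210.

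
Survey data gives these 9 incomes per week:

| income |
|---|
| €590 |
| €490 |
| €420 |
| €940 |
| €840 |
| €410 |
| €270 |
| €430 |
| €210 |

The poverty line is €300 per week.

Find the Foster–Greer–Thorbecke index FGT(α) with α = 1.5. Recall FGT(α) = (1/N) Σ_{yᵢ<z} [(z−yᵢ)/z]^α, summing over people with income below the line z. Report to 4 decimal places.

Below z: €210, €270 (q = 2 of N = 9).
Gap ratios (z−y)/z: (300−210)/300 = 0.3000; (300−270)/300 = 0.1000.
Raised to α = 1.5: 0.16432; 0.03162.
Sum = 0.195940; FGT(1.5) = 0.195940 / 9 = 0.0218.

0.0218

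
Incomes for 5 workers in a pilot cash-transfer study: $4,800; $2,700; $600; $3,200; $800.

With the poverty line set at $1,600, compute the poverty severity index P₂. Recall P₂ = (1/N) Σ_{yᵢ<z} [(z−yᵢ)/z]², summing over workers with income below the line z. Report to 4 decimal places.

0.1281

Incomes under z: $600, $800 (q = 2 of N = 5).
Shortfall ratios: (1600−600)/1600 = 0.6250; (1600−800)/1600 = 0.5000.
Squared: 0.3906; 0.2500.
Sum = 0.640625; P₂ = 0.640625 / 5 = 0.1281.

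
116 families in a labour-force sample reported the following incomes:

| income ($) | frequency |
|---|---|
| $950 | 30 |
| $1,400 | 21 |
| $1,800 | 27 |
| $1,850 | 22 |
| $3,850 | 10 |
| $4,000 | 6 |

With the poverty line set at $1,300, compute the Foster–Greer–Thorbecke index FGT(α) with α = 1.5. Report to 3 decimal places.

0.036

Incomes under z: 30×$950 (q = 30 of N = 116).
Gap ratios (z−y)/z: (1300−950)/1300 = 0.2692 (×30).
Raised to α = 1.5: 0.13970 (×30).
Sum = 4.190910; FGT(1.5) = 4.190910 / 116 = 0.036.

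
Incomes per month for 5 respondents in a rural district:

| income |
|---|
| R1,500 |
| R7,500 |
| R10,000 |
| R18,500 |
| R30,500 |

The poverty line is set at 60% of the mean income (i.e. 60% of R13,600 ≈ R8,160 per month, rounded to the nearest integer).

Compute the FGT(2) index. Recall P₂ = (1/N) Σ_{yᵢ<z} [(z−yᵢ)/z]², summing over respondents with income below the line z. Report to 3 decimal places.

Incomes under z: R1,500, R7,500 (q = 2 of N = 5).
Normalized shortfalls: (8160−1500)/8160 = 0.8162; (8160−7500)/8160 = 0.0809.
Squared: 0.6661; 0.0065.
Sum = 0.672686; P₂ = 0.672686 / 5 = 0.135.

0.135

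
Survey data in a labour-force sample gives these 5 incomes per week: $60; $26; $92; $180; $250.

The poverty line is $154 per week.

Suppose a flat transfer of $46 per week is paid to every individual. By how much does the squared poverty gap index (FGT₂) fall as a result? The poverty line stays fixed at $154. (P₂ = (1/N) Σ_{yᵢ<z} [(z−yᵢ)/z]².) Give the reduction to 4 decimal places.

Before: below the line — $26, $60, $92; squared poverty gap index (FGT₂) = 0.245100.
After the $46 transfer: below the line — $72, $106, $138; squared poverty gap index (FGT₂) = 0.078293.
Reduction = 0.245100 − 0.078293 = 0.1668.

0.1668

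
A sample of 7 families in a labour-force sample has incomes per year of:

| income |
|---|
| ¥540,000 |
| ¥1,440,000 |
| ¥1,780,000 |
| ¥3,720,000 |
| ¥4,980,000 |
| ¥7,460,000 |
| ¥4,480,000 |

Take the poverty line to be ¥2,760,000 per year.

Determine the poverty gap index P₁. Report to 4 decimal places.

Below the line: ¥540,000, ¥1,440,000, ¥1,780,000 (q = 3 of N = 7).
Relative gaps: (2760000−540000)/2760000 = 0.8043; (2760000−1440000)/2760000 = 0.4783; (2760000−1780000)/2760000 = 0.3551.
Sum of shortfalls = 1.637681; P₁ averages over all N: 1.637681 / 7 = 0.2340.

0.2340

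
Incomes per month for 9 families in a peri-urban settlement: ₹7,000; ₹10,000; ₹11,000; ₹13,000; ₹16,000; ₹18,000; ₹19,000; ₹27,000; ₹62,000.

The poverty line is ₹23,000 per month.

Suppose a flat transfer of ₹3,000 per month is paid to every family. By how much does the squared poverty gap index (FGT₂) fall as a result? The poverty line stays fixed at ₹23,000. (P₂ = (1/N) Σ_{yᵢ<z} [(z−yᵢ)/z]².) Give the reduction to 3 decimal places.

Before: below the line — ₹7,000, ₹10,000, ₹11,000, ₹13,000, ₹16,000, ₹18,000, ₹19,000; squared poverty gap index (FGT₂) = 0.15942.
After the ₹3,000 transfer: below the line — ₹10,000, ₹13,000, ₹14,000, ₹16,000, ₹19,000, ₹21,000, ₹22,000; squared poverty gap index (FGT₂) = 0.08822.
Reduction = 0.15942 − 0.08822 = 0.071.

0.071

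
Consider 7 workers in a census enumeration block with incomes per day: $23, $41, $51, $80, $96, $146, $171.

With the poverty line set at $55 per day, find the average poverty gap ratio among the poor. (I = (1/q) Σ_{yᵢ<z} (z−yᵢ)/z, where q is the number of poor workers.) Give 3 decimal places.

0.303

Below the line: $23, $41, $51 (q = 3 of N = 7).
Shortfall ratios (z−y)/z: 0.5818, 0.2545, 0.0727; sum = 0.909091.
The income-gap ratio divides by q (the poor only): 0.909091 / 3 = 0.303.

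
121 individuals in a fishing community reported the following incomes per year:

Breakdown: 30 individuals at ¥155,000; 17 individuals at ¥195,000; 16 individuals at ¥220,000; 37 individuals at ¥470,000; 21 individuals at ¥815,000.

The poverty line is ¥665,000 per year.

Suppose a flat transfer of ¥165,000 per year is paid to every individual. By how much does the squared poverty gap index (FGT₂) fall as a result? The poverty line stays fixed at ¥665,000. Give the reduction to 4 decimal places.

Before: below the line — 30×¥155,000, 17×¥195,000, 16×¥220,000, 37×¥470,000; squared poverty gap index (FGT₂) = 0.301511.
After the ¥165,000 transfer: below the line — 30×¥320,000, 17×¥360,000, 16×¥385,000, 37×¥635,000; squared poverty gap index (FGT₂) = 0.120351.
Reduction = 0.301511 − 0.120351 = 0.1812.

0.1812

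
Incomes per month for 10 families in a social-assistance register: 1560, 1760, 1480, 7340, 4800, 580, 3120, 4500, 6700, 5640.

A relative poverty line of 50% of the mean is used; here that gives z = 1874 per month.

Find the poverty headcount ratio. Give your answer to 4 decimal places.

0.4000

4 of the 10 families have income below 1874.
H = 4/10 = 0.4000.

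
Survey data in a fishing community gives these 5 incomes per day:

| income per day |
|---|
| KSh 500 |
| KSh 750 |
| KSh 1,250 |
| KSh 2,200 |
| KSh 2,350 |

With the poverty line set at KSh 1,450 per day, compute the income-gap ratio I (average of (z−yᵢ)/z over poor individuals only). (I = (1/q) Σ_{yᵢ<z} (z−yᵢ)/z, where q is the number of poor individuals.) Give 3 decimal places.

0.425

Below z: KSh 500, KSh 750, KSh 1,250 (q = 3 of N = 5).
Shortfall ratios (z−y)/z: 0.6552, 0.4828, 0.1379; sum = 1.275862.
The income-gap ratio divides by q (the poor only): 1.275862 / 3 = 0.425.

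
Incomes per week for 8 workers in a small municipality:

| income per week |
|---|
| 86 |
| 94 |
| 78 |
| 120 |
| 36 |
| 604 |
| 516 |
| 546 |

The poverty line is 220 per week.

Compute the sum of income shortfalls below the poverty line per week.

686

Incomes under z: 36, 78, 86, 94, 120 (q = 5 of N = 8).
Individual gaps: 220−36 = 184; 220−78 = 142; 220−86 = 134; 220−94 = 126; 220−120 = 100.
Aggregate gap = 686.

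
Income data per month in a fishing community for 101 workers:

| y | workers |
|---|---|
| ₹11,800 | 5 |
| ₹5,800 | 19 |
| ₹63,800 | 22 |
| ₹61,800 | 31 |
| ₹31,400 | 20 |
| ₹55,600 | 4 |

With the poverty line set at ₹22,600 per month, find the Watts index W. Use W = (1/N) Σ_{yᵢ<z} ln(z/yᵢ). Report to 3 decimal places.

Below z: 19×₹5,800, 5×₹11,800 (q = 24 of N = 101).
Log gaps: ln(22600/5800) = 1.3601 (×19); ln(22600/11800) = 0.6499 (×5).
W = 29.091000 / 101 = 0.288.

0.288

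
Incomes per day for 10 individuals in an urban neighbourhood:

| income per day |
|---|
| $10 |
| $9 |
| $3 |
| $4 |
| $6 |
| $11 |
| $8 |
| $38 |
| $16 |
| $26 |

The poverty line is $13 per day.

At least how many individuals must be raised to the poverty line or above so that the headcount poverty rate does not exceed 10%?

7 of the 10 individuals are poor, so H = 7/10 = 0.700.
A headcount ratio of at most 10% allows at most ⌊0.10 × 10⌋ = 1 poor individuals.
So at least 7 − 1 = 6 must be lifted.

6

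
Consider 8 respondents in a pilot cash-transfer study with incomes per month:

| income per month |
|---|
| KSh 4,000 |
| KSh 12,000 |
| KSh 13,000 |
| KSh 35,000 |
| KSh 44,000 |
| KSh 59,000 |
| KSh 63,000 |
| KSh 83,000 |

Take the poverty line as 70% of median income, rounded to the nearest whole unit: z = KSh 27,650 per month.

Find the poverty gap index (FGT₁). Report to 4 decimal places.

Below the line: KSh 4,000, KSh 12,000, KSh 13,000 (q = 3 of N = 8).
Gap ratios (z−y)/z: (27650−4000)/27650 = 0.8553; (27650−12000)/27650 = 0.5660; (27650−13000)/27650 = 0.5298.
Σ = 1.951175. Dividing by the full population N = 8 gives P₁ = 0.2439.

0.2439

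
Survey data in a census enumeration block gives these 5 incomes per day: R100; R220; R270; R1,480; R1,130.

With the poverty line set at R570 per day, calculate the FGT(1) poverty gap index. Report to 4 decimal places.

0.3930

Poor units: R100, R220, R270 (q = 3 of N = 5).
Shortfall ratios: (570−100)/570 = 0.8246; (570−220)/570 = 0.6140; (570−270)/570 = 0.5263.
Sum of shortfalls = 1.964912; P₁ averages over all N: 1.964912 / 5 = 0.3930.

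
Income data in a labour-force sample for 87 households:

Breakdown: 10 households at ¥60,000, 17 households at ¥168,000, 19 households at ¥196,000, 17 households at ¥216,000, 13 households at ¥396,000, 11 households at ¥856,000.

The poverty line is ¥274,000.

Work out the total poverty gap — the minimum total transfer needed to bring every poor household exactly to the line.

¥6,410,000

Below z: 10×¥60,000, 17×¥168,000, 19×¥196,000, 17×¥216,000 (q = 63 of N = 87).
Individual gaps: 10×(274000−60000) = 2140000; 17×(274000−168000) = 1802000; 19×(274000−196000) = 1482000; 17×(274000−216000) = 986000.
Aggregate gap = ¥6,410,000.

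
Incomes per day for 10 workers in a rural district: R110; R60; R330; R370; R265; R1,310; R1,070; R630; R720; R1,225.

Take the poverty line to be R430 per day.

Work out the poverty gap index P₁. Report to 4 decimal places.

Below the line: R60, R110, R265, R330, R370 (q = 5 of N = 10).
Shortfall ratios: (430−60)/430 = 0.8605; (430−110)/430 = 0.7442; (430−265)/430 = 0.3837; (430−330)/430 = 0.2326; (430−370)/430 = 0.1395.
Sum of shortfalls = 2.360465; P₁ averages over all N: 2.360465 / 10 = 0.2360.

0.2360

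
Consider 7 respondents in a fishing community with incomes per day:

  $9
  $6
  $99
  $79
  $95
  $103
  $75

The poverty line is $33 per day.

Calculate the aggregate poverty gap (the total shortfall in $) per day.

Below the line: $6, $9 (q = 2 of N = 7).
Individual gaps: 33−6 = 27; 33−9 = 24.
Aggregate gap = $51.

$51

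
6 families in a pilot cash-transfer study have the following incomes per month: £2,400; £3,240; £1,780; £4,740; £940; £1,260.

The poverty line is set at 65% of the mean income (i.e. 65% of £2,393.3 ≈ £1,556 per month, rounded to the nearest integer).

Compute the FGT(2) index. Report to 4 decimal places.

0.0322

Poor units: £940, £1,260 (q = 2 of N = 6).
Relative gaps: (1556−940)/1556 = 0.3959; (1556−1260)/1556 = 0.1902.
Squared: 0.1567; 0.0362.
Sum = 0.192914; P₂ = 0.192914 / 6 = 0.0322.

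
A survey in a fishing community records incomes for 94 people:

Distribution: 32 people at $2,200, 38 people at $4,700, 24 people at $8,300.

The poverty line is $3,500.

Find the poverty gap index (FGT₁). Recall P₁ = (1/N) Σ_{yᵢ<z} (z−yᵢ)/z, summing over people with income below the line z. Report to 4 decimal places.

Below z: 32×$2,200 (q = 32 of N = 94).
Normalized shortfalls: (3500−2200)/3500 = 0.3714 (×32).
Σ = 11.885714. Dividing by the full population N = 94 gives P₁ = 0.1264.

0.1264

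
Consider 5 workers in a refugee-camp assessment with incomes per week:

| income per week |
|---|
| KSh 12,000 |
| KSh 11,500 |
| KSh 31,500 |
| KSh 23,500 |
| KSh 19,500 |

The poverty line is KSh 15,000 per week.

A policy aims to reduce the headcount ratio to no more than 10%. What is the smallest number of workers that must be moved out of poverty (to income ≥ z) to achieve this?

2

Currently q = 2 of N = 5 are below the line (H = 0.400).
A headcount ratio of at most 10% allows at most ⌊0.10 × 5⌋ = 0 poor workers.
So at least 2 − 0 = 2 must be lifted.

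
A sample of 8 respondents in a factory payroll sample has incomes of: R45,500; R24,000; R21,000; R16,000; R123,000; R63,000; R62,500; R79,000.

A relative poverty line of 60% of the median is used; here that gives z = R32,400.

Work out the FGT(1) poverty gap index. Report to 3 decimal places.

0.140

Below z: R16,000, R21,000, R24,000 (q = 3 of N = 8).
Gap ratios (z−y)/z: (32400−16000)/32400 = 0.5062; (32400−21000)/32400 = 0.3519; (32400−24000)/32400 = 0.2593.
Σ = 1.117284. Dividing by the full population N = 8 gives P₁ = 0.140.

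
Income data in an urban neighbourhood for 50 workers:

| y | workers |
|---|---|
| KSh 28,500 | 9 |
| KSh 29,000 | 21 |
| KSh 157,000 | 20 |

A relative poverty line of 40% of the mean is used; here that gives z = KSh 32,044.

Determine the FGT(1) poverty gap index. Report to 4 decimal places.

0.0598

Poor units: 9×KSh 28,500, 21×KSh 29,000 (q = 30 of N = 50).
Normalized shortfalls: (32044−28500)/32044 = 0.1106 (×9); (32044−29000)/32044 = 0.0950 (×21).
Σ = 2.990263. Dividing by the full population N = 50 gives P₁ = 0.0598.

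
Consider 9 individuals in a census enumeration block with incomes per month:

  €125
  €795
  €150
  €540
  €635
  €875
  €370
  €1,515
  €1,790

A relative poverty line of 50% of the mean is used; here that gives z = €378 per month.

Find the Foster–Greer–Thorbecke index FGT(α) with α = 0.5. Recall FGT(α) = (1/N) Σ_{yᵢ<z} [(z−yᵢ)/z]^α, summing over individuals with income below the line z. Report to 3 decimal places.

0.193

Incomes under z: €125, €150, €370 (q = 3 of N = 9).
Relative gaps: (378−125)/378 = 0.6693; (378−150)/378 = 0.6032; (378−370)/378 = 0.0212.
Raised to α = 0.5: 0.81812; 0.77664; 0.14548.
Sum = 1.740237; FGT(0.5) = 1.740237 / 9 = 0.193.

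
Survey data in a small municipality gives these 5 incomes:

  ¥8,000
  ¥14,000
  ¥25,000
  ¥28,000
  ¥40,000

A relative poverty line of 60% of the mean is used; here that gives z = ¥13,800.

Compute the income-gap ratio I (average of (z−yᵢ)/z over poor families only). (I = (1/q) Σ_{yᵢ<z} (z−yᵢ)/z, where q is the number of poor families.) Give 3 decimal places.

0.420

Incomes under z: ¥8,000 (q = 1 of N = 5).
Shortfall ratios (z−y)/z: 0.4203; sum = 0.420290.
The income-gap ratio divides by q (the poor only): 0.420290 / 1 = 0.420.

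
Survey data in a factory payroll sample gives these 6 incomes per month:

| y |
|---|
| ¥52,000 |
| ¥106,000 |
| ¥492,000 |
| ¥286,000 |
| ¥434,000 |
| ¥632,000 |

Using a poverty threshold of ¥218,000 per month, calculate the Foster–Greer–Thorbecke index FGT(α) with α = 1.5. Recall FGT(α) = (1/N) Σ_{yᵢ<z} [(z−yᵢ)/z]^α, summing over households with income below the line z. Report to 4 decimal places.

Below the line: ¥52,000, ¥106,000 (q = 2 of N = 6).
Normalized shortfalls: (218000−52000)/218000 = 0.7615; (218000−106000)/218000 = 0.5138.
Raised to α = 1.5: 0.66447; 0.36825.
Sum = 1.032723; FGT(1.5) = 1.032723 / 6 = 0.1721.

0.1721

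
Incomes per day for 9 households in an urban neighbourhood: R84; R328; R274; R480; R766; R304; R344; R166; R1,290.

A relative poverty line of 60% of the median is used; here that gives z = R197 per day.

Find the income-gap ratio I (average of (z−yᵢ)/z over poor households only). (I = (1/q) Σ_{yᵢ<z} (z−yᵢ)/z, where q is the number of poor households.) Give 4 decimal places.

Below the line: R84, R166 (q = 2 of N = 9).
Relative gaps: 0.5736, 0.1574; sum = 0.730964.
The income-gap ratio divides by q (the poor only): 0.730964 / 2 = 0.3655.

0.3655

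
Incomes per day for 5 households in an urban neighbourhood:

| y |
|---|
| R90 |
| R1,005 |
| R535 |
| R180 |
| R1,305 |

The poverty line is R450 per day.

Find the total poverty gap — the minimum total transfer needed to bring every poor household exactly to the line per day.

R630

Incomes under z: R90, R180 (q = 2 of N = 5).
Individual gaps: 450−90 = 360; 450−180 = 270.
Aggregate gap = R630.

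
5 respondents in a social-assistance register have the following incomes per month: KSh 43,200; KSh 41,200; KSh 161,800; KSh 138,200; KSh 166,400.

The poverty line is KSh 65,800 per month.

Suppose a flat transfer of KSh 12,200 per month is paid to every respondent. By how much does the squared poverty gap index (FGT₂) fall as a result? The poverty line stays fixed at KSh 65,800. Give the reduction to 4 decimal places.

0.0394

Before: below the line — KSh 41,200, KSh 43,200; squared poverty gap index (FGT₂) = 0.051548.
After the KSh 12,200 transfer: below the line — KSh 53,400, KSh 55,400; squared poverty gap index (FGT₂) = 0.012099.
Reduction = 0.051548 − 0.012099 = 0.0394.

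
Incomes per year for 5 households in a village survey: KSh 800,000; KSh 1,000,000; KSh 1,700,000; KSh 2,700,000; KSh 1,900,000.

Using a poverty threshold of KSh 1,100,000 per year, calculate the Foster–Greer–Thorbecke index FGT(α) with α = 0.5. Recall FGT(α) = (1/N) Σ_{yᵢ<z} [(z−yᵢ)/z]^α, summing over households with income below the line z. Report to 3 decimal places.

0.165

Below the line: KSh 800,000, KSh 1,000,000 (q = 2 of N = 5).
Shortfall ratios: (1100000−800000)/1100000 = 0.2727; (1100000−1000000)/1100000 = 0.0909.
Raised to α = 0.5: 0.52223; 0.30151.
Sum = 0.823744; FGT(0.5) = 0.823744 / 5 = 0.165.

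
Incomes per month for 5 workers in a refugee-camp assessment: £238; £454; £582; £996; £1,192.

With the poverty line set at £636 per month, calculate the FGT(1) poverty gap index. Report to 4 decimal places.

Below the line: £238, £454, £582 (q = 3 of N = 5).
Normalized shortfalls: (636−238)/636 = 0.6258; (636−454)/636 = 0.2862; (636−582)/636 = 0.0849.
Σ = 0.996855. Dividing by the full population N = 5 gives P₁ = 0.1994.

0.1994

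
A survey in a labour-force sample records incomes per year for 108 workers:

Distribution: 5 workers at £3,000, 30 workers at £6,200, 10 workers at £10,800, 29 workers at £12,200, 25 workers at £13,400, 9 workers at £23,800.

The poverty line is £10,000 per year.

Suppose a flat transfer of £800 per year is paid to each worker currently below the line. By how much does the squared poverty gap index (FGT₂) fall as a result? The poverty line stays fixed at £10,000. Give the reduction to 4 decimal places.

Before: below the line — 5×£3,000, 30×£6,200; squared poverty gap index (FGT₂) = 0.062796.
After the £800 transfer: below the line — 5×£3,800, 30×£7,000; squared poverty gap index (FGT₂) = 0.042796.
Reduction = 0.062796 − 0.042796 = 0.0200.

0.0200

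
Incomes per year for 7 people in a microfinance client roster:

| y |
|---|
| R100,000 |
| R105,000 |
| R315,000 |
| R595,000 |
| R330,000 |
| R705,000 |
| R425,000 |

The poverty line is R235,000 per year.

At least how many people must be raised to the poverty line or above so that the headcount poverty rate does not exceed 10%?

2

2 of the 7 people are poor, so H = 2/7 = 0.286.
A headcount ratio of at most 10% allows at most ⌊0.10 × 7⌋ = 0 poor people.
So at least 2 − 0 = 2 must be lifted.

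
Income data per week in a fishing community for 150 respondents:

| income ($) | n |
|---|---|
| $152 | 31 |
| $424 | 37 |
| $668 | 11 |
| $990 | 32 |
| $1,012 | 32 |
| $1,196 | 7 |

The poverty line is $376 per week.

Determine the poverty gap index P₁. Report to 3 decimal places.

Below z: 31×$152 (q = 31 of N = 150).
Relative gaps: (376−152)/376 = 0.5957 (×31).
Sum of shortfalls = 18.468085; P₁ averages over all N: 18.468085 / 150 = 0.123.

0.123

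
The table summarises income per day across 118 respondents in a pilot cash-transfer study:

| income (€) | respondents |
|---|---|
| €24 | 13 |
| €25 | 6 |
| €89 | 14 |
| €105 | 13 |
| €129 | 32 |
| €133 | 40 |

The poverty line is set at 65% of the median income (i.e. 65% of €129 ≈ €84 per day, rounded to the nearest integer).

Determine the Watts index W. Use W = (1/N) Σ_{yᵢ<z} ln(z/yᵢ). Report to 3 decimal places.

0.200

Below z: 13×€24, 6×€25 (q = 19 of N = 118).
Log gaps: ln(84/24) = 1.2528 (×13); ln(84/25) = 1.2119 (×6).
W = 23.557564 / 118 = 0.200.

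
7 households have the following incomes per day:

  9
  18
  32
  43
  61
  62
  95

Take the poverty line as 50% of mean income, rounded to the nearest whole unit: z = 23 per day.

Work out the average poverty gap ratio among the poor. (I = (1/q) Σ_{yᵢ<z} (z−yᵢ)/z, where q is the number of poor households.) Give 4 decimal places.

0.4130

Below the line: 9, 18 (q = 2 of N = 7).
Shortfall ratios (z−y)/z: 0.6087, 0.2174; sum = 0.826087.
The income-gap ratio divides by q (the poor only): 0.826087 / 2 = 0.4130.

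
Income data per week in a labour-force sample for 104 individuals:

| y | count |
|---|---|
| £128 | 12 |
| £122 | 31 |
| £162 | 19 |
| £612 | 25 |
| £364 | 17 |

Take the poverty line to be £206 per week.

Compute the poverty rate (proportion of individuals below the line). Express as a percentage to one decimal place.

62 of the 104 individuals have income below £206.
H = 62/104 = 59.6%.

59.6%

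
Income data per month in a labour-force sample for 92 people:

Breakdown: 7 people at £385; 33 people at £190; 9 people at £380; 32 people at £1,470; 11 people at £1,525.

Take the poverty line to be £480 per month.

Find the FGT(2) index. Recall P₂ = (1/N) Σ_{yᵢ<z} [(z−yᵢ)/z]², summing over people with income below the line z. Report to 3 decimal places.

Below the line: 33×£190, 9×£380, 7×£385 (q = 49 of N = 92).
Relative gaps: (480−190)/480 = 0.6042 (×33); (480−380)/480 = 0.2083 (×9); (480−385)/480 = 0.1979 (×7).
Squared: 0.3650 (×33); 0.0434 (×9); 0.0392 (×7).
Sum = 12.710395; P₂ = 12.710395 / 92 = 0.138.

0.138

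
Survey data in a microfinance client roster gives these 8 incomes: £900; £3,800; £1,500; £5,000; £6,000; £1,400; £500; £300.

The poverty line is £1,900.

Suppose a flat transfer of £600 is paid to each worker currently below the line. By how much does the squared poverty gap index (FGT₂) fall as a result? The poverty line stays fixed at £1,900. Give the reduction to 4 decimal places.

Before: below the line — £300, £500, £900, £1,400, £1,500; squared poverty gap index (FGT₂) = 0.205332.
After the £600 transfer: below the line — £900, £1,100, £1,500; squared poverty gap index (FGT₂) = 0.062327.
Reduction = 0.205332 − 0.062327 = 0.1430.

0.1430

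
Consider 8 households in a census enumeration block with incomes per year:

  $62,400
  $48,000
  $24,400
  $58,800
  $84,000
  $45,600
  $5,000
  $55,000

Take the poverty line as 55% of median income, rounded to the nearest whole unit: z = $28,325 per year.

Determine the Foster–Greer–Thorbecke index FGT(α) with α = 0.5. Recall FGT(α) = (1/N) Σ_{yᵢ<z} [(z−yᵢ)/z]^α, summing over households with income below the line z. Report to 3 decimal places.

Below z: $5,000, $24,400 (q = 2 of N = 8).
Normalized shortfalls: (28325−5000)/28325 = 0.8235; (28325−24400)/28325 = 0.1386.
Raised to α = 0.5: 0.90746; 0.37225.
Sum = 1.279707; FGT(0.5) = 1.279707 / 8 = 0.160.

0.160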